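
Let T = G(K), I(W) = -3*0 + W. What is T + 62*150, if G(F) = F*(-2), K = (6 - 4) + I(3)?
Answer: 9290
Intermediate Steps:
I(W) = W (I(W) = 0 + W = W)
K = 5 (K = (6 - 4) + 3 = 2 + 3 = 5)
G(F) = -2*F
T = -10 (T = -2*5 = -10)
T + 62*150 = -10 + 62*150 = -10 + 9300 = 9290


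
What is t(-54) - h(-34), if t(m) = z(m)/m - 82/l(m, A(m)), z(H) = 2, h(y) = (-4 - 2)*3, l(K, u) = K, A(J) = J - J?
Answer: 526/27 ≈ 19.481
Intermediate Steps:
A(J) = 0
h(y) = -18 (h(y) = -6*3 = -18)
t(m) = -80/m (t(m) = 2/m - 82/m = -80/m)
t(-54) - h(-34) = -80/(-54) - 1*(-18) = -80*(-1/54) + 18 = 40/27 + 18 = 526/27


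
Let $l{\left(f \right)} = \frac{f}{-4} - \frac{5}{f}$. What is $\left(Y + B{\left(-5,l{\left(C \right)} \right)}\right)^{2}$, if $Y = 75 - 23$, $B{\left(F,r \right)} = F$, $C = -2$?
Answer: $2209$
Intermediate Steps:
$l{\left(f \right)} = - \frac{5}{f} - \frac{f}{4}$ ($l{\left(f \right)} = f \left(- \frac{1}{4}\right) - \frac{5}{f} = - \frac{f}{4} - \frac{5}{f} = - \frac{5}{f} - \frac{f}{4}$)
$Y = 52$
$\left(Y + B{\left(-5,l{\left(C \right)} \right)}\right)^{2} = \left(52 - 5\right)^{2} = 47^{2} = 2209$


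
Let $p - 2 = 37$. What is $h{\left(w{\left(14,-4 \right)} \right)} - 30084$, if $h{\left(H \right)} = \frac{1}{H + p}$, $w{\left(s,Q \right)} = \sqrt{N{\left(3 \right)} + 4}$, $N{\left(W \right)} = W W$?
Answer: $- \frac{3489741}{116} - \frac{\sqrt{13}}{1508} \approx -30084.0$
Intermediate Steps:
$N{\left(W \right)} = W^{2}$
$w{\left(s,Q \right)} = \sqrt{13}$ ($w{\left(s,Q \right)} = \sqrt{3^{2} + 4} = \sqrt{9 + 4} = \sqrt{13}$)
$p = 39$ ($p = 2 + 37 = 39$)
$h{\left(H \right)} = \frac{1}{39 + H}$ ($h{\left(H \right)} = \frac{1}{H + 39} = \frac{1}{39 + H}$)
$h{\left(w{\left(14,-4 \right)} \right)} - 30084 = \frac{1}{39 + \sqrt{13}} - 30084 = -30084 + \frac{1}{39 + \sqrt{13}}$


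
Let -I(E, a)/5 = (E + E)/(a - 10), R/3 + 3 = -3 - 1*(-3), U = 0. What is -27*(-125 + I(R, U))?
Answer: 3618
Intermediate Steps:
R = -9 (R = -9 + 3*(-3 - 1*(-3)) = -9 + 3*(-3 + 3) = -9 + 3*0 = -9 + 0 = -9)
I(E, a) = -10*E/(-10 + a) (I(E, a) = -5*(E + E)/(a - 10) = -5*2*E/(-10 + a) = -10*E/(-10 + a))
-27*(-125 + I(R, U)) = -27*(-125 - 10*(-9)/(-10 + 0)) = -27*(-125 - 10*(-9)/(-10)) = -27*(-125 - 10*(-9)*(-⅒)) = -27*(-125 - 9) = -27*(-134) = 3618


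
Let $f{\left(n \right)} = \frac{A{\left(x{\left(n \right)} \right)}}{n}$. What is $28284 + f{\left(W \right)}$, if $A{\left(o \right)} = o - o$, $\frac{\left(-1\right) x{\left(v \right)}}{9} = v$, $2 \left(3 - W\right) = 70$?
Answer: $28284$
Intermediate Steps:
$W = -32$ ($W = 3 - 35 = -32$)
$x{\left(v \right)} = - 9 v$
$A{\left(o \right)} = 0$
$f{\left(n \right)} = 0$ ($f{\left(n \right)} = \frac{0}{n} = 0$)
$28284 + f{\left(W \right)} = 28284 + 0 = 28284$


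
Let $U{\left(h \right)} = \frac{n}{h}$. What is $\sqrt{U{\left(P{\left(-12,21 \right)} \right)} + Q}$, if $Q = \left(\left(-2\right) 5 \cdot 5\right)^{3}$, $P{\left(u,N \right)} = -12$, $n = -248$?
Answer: $\frac{i \sqrt{1124814}}{3} \approx 353.52 i$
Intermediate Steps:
$U{\left(h \right)} = - \frac{248}{h}$
$Q = -125000$ ($Q = \left(\left(-10\right) 5\right)^{3} = \left(-50\right)^{3} = -125000$)
$\sqrt{U{\left(P{\left(-12,21 \right)} \right)} + Q} = \sqrt{- \frac{248}{-12} - 125000} = \sqrt{\left(-248\right) \left(- \frac{1}{12}\right) - 125000} = \sqrt{\frac{62}{3} - 125000} = \sqrt{- \frac{374938}{3}} = \frac{i \sqrt{1124814}}{3}$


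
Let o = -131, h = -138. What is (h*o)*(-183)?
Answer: -3308274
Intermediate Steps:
(h*o)*(-183) = -138*(-131)*(-183) = 18078*(-183) = -3308274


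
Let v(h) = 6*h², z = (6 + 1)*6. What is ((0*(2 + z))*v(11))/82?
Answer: 0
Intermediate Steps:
z = 42 (z = 7*6 = 42)
((0*(2 + z))*v(11))/82 = ((0*(2 + 42))*(6*11²))/82 = ((0*44)*(6*121))*(1/82) = (0*726)*(1/82) = 0*(1/82) = 0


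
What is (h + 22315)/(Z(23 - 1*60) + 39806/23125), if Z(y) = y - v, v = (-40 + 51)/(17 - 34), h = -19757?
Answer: -502806875/6807274 ≈ -73.863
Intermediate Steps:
v = -11/17 (v = 11/(-17) = 11*(-1/17) = -11/17 ≈ -0.64706)
Z(y) = 11/17 + y (Z(y) = y - 1*(-11/17) = y + 11/17 = 11/17 + y)
(h + 22315)/(Z(23 - 1*60) + 39806/23125) = (-19757 + 22315)/((11/17 + (23 - 1*60)) + 39806/23125) = 2558/((11/17 + (23 - 60)) + 39806*(1/23125)) = 2558/((11/17 - 37) + 39806/23125) = 2558/(-618/17 + 39806/23125) = 2558/(-13614548/393125) = 2558*(-393125/13614548) = -502806875/6807274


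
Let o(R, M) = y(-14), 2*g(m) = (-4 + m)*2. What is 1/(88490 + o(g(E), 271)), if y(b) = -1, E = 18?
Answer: 1/88489 ≈ 1.1301e-5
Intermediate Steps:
g(m) = -4 + m (g(m) = ((-4 + m)*2)/2 = (-8 + 2*m)/2 = -4 + m)
o(R, M) = -1
1/(88490 + o(g(E), 271)) = 1/(88490 - 1) = 1/88489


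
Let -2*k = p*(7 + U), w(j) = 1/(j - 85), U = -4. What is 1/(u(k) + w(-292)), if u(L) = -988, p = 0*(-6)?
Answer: -377/372477 ≈ -0.0010121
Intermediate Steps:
w(j) = 1/(-85 + j)
p = 0
k = 0 (k = -0*(7 - 4) = -0*3 = -½*0 = 0)
1/(u(k) + w(-292)) = 1/(-988 + 1/(-85 - 292)) = 1/(-988 + 1/(-377)) = 1/(-988 - 1/377) = 1/(-372477/377) = -377/372477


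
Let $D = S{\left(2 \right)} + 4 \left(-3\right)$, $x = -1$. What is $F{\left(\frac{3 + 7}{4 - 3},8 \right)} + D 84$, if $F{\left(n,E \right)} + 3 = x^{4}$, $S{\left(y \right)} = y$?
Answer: $-842$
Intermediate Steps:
$F{\left(n,E \right)} = -2$ ($F{\left(n,E \right)} = -3 + \left(-1\right)^{4} = -3 + 1 = -2$)
$D = -10$ ($D = 2 + 4 \left(-3\right) = 2 - 12 = -10$)
$F{\left(\frac{3 + 7}{4 - 3},8 \right)} + D 84 = -2 - 840 = -842$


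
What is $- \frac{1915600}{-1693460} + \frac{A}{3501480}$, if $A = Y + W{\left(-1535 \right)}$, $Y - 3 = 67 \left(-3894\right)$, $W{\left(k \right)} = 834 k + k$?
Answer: $\frac{10237674557}{14824040802} \approx 0.69061$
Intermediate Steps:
$W{\left(k \right)} = 835 k$
$Y = -260895$ ($Y = 3 + 67 \left(-3894\right) = 3 - 260898 = -260895$)
$A = -1542620$ ($A = -260895 + 835 \left(-1535\right) = -260895 - 1281725 = -1542620$)
$- \frac{1915600}{-1693460} + \frac{A}{3501480} = - \frac{1915600}{-1693460} - \frac{1542620}{3501480} = \left(-1915600\right) \left(- \frac{1}{1693460}\right) - \frac{77131}{175074} = \frac{95780}{84673} - \frac{77131}{175074} = \frac{10237674557}{14824040802}$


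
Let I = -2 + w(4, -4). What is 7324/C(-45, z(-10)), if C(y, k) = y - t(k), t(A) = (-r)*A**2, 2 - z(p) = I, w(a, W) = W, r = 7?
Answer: 7324/403 ≈ 18.174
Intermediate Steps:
I = -6 (I = -2 - 4 = -6)
z(p) = 8 (z(p) = 2 - 1*(-6) = 2 + 6 = 8)
t(A) = -7*A**2 (t(A) = (-1*7)*A**2 = -7*A**2)
C(y, k) = y + 7*k**2 (C(y, k) = y - (-7)*k**2 = y + 7*k**2)
7324/C(-45, z(-10)) = 7324/(-45 + 7*8**2) = 7324/(-45 + 7*64) = 7324/(-45 + 448) = 7324/403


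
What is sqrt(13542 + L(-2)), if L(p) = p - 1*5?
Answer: sqrt(13535) ≈ 116.34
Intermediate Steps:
L(p) = -5 + p (L(p) = p - 5 = -5 + p)
sqrt(13542 + L(-2)) = sqrt(13542 + (-5 - 2)) = sqrt(13542 - 7) = sqrt(13535)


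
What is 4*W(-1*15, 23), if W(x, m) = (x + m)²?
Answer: 256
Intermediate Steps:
W(x, m) = (m + x)²
4*W(-1*15, 23) = 4*(23 - 1*15)² = 4*(23 - 15)² = 4*8² = 4*64 = 256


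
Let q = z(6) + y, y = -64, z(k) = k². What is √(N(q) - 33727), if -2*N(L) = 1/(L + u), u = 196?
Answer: I*√237977733/84 ≈ 183.65*I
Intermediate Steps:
q = -28 (q = 6² - 64 = 36 - 64 = -28)
N(L) = -1/(2*(196 + L)) (N(L) = -1/(2*(L + 196)) = -1/(2*(196 + L)))
√(N(q) - 33727) = √(-1/(392 + 2*(-28)) - 33727) = √(-1/(392 - 56) - 33727) = √(-1/336 - 33727) = √(-11332273/336) = I*√237977733/84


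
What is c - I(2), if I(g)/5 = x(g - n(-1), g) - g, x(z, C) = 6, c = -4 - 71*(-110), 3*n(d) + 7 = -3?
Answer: 7786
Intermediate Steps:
n(d) = -10/3 (n(d) = -7/3 + (⅓)*(-3) = -7/3 - 1 = -10/3)
c = 7806 (c = -4 + 7810 = 7806)
I(g) = 30 - 5*g (I(g) = 5*(6 - g) = 30 - 5*g)
c - I(2) = 7806 - (30 - 5*2) = 7806 - (30 - 10) = 7806 - 1*20 = 7806 - 20 = 7786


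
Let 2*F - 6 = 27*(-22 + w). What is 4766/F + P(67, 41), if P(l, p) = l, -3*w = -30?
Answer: 5887/159 ≈ 37.025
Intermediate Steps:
w = 10 (w = -1/3*(-30) = 10)
F = -159 (F = 3 + (27*(-22 + 10))/2 = 3 + (27*(-12))/2 = 3 + (1/2)*(-324) = 3 - 162 = -159)
4766/F + P(67, 41) = 4766/(-159) + 67 = 4766*(-1/159) + 67 = -4766/159 + 67 = 5887/159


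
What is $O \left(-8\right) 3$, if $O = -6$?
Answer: $144$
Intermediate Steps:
$O \left(-8\right) 3 = \left(-6\right) \left(-8\right) 3 = 48 \cdot 3 = 144$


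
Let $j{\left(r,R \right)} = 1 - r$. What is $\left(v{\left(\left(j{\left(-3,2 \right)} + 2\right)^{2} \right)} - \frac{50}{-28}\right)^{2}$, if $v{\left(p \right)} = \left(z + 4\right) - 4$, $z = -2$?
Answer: $\frac{9}{196} \approx 0.045918$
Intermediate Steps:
$v{\left(p \right)} = -2$ ($v{\left(p \right)} = \left(-2 + 4\right) - 4 = 2 - 4 = -2$)
$\left(v{\left(\left(j{\left(-3,2 \right)} + 2\right)^{2} \right)} - \frac{50}{-28}\right)^{2} = \left(-2 - \frac{50}{-28}\right)^{2} = \left(-2 - - \frac{25}{14}\right)^{2} = \left(-2 + \frac{25}{14}\right)^{2} = \left(- \frac{3}{14}\right)^{2} = \frac{9}{196}$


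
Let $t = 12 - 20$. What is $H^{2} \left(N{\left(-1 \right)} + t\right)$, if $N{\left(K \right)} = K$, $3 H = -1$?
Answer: $-1$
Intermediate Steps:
$H = - \frac{1}{3}$ ($H = \frac{1}{3} \left(-1\right) = - \frac{1}{3} \approx -0.33333$)
$t = -8$
$H^{2} \left(N{\left(-1 \right)} + t\right) = \left(- \frac{1}{3}\right)^{2} \left(-1 - 8\right) = \frac{1}{9} \left(-9\right) = -1$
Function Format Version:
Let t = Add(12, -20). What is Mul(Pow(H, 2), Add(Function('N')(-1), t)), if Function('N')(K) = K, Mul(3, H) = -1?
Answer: -1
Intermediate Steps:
H = Rational(-1, 3) (H = Mul(Rational(1, 3), -1) = Rational(-1, 3) ≈ -0.33333)
t = -8
Mul(Pow(H, 2), Add(Function('N')(-1), t)) = Mul(Pow(Rational(-1, 3), 2), Add(-1, -8)) = Mul(Rational(1, 9), -9) = -1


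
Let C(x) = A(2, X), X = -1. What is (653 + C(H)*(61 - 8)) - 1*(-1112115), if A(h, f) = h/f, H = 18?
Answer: 1112662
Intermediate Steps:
C(x) = -2 (C(x) = 2/(-1) = 2*(-1) = -2)
(653 + C(H)*(61 - 8)) - 1*(-1112115) = (653 - 2*(61 - 8)) - 1*(-1112115) = (653 - 2*53) + 1112115 = (653 - 106) + 1112115 = 547 + 1112115 = 1112662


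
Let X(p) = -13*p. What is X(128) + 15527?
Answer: 13863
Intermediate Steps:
X(128) + 15527 = -13*128 + 15527 = -1664 + 15527 = 13863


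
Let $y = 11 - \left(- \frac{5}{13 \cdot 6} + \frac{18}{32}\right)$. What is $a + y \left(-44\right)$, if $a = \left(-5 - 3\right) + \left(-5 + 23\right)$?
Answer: $- \frac{70523}{156} \approx -452.07$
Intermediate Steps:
$y = \frac{6553}{624}$ ($y = 11 - \left(- \frac{5}{78} + 18 \cdot \frac{1}{32}\right) = 11 - \left(\left(-5\right) \frac{1}{78} + \frac{9}{16}\right) = 11 - \left(- \frac{5}{78} + \frac{9}{16}\right) = 11 - \frac{311}{624} = \frac{6553}{624} \approx 10.502$)
$a = 10$ ($a = \left(-5 - 3\right) + 18 = -8 + 18 = 10$)
$a + y \left(-44\right) = 10 + \frac{6553}{624} \left(-44\right) = 10 - \frac{72083}{156} = - \frac{70523}{156}$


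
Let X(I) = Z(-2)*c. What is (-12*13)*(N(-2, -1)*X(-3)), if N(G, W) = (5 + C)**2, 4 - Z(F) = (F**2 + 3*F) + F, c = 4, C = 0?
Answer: -124800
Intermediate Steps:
Z(F) = 4 - F**2 - 4*F (Z(F) = 4 - ((F**2 + 3*F) + F) = 4 - (F**2 + 4*F) = 4 + (-F**2 - 4*F) = 4 - F**2 - 4*F)
N(G, W) = 25 (N(G, W) = (5 + 0)**2 = 5**2 = 25)
X(I) = 32 (X(I) = (4 - 1*(-2)**2 - 4*(-2))*4 = (4 - 1*4 + 8)*4 = (4 - 4 + 8)*4 = 8*4 = 32)
(-12*13)*(N(-2, -1)*X(-3)) = (-12*13)*(25*32) = -156*800 = -124800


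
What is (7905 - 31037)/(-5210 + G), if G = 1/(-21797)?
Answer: 504208204/113562371 ≈ 4.4399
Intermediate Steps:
G = -1/21797 ≈ -4.5878e-5
(7905 - 31037)/(-5210 + G) = (7905 - 31037)/(-5210 - 1/21797) = -23132/(-113562371/21797) = -23132*(-21797/113562371) = 504208204/113562371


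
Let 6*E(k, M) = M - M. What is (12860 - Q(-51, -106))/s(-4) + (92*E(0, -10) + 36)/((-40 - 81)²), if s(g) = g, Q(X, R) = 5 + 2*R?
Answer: -191313803/58564 ≈ -3266.7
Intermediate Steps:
E(k, M) = 0 (E(k, M) = (M - M)/6 = (⅙)*0 = 0)
(12860 - Q(-51, -106))/s(-4) + (92*E(0, -10) + 36)/((-40 - 81)²) = (12860 - (5 + 2*(-106)))/(-4) + (92*0 + 36)/((-40 - 81)²) = (12860 - (5 - 212))*(-¼) + (0 + 36)/((-121)²) = (12860 - 1*(-207))*(-¼) + 36/14641 = (12860 + 207)*(-¼) + 36*(1/14641) = 13067*(-¼) + 36/14641 = -13067/4 + 36/14641 = -191313803/58564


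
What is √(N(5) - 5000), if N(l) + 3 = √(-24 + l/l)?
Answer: √(-5003 + I*√23) ≈ 0.0339 + 70.732*I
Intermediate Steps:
N(l) = -3 + I*√23 (N(l) = -3 + √(-24 + l/l) = -3 + √(-24 + 1) = -3 + √(-23) = -3 + I*√23)
√(N(5) - 5000) = √((-3 + I*√23) - 5000) = √(-5003 + I*√23)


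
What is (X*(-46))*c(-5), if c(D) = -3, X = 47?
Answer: 6486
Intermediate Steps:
(X*(-46))*c(-5) = (47*(-46))*(-3) = -2162*(-3) = 6486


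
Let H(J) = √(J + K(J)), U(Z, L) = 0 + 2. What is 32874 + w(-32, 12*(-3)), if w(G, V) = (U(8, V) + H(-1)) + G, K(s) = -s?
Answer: 32844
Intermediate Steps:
U(Z, L) = 2
H(J) = 0 (H(J) = √(J - J) = √0 = 0)
w(G, V) = 2 + G (w(G, V) = (2 + 0) + G = 2 + G)
32874 + w(-32, 12*(-3)) = 32874 + (2 - 32) = 32874 - 30 = 32844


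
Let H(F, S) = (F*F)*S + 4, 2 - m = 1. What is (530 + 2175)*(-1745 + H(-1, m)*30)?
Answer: -4314475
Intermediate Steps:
m = 1 (m = 2 - 1*1 = 2 - 1 = 1)
H(F, S) = 4 + S*F**2 (H(F, S) = F**2*S + 4 = S*F**2 + 4 = 4 + S*F**2)
(530 + 2175)*(-1745 + H(-1, m)*30) = (530 + 2175)*(-1745 + (4 + 1*(-1)**2)*30) = 2705*(-1745 + (4 + 1*1)*30) = 2705*(-1745 + (4 + 1)*30) = 2705*(-1745 + 5*30) = 2705*(-1745 + 150) = 2705*(-1595) = -4314475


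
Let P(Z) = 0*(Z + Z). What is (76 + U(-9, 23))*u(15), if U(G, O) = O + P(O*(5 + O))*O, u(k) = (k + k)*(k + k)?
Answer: 89100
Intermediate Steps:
P(Z) = 0 (P(Z) = 0*(2*Z) = 0)
u(k) = 4*k² (u(k) = (2*k)*(2*k) = 4*k²)
U(G, O) = O (U(G, O) = O + 0*O = O + 0 = O)
(76 + U(-9, 23))*u(15) = (76 + 23)*(4*15²) = 99*(4*225) = 99*900 = 89100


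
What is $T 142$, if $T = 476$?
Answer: $67592$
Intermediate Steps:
$T 142 = 476 \cdot 142 = 67592$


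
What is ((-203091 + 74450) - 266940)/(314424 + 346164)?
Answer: -395581/660588 ≈ -0.59883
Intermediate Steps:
((-203091 + 74450) - 266940)/(314424 + 346164) = (-128641 - 266940)/660588 = -395581*1/660588 = -395581/660588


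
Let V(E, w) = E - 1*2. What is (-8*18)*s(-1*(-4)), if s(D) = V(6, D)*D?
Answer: -2304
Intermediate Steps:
V(E, w) = -2 + E (V(E, w) = E - 2 = -2 + E)
s(D) = 4*D (s(D) = (-2 + 6)*D = 4*D)
(-8*18)*s(-1*(-4)) = (-8*18)*(4*(-1*(-4))) = -576*4 = -144*16 = -2304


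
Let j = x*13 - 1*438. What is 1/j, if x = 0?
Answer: -1/438 ≈ -0.0022831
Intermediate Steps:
j = -438 (j = 0*13 - 1*438 = 0 - 438 = -438)
1/j = 1/(-438) = -1/438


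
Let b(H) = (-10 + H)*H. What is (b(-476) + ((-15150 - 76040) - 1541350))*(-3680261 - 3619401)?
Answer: 10228315593048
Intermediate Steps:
b(H) = H*(-10 + H)
(b(-476) + ((-15150 - 76040) - 1541350))*(-3680261 - 3619401) = (-476*(-10 - 476) + ((-15150 - 76040) - 1541350))*(-3680261 - 3619401) = (-476*(-486) + (-91190 - 1541350))*(-7299662) = (231336 - 1632540)*(-7299662) = -1401204*(-7299662) = 10228315593048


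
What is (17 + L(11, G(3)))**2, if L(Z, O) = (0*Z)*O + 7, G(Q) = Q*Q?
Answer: 576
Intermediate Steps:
G(Q) = Q**2
L(Z, O) = 7 (L(Z, O) = 0*O + 7 = 0 + 7 = 7)
(17 + L(11, G(3)))**2 = (17 + 7)**2 = 24**2 = 576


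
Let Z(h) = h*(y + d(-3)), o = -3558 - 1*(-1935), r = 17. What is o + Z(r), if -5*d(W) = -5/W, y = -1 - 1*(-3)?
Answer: -4784/3 ≈ -1594.7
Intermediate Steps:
y = 2 (y = -1 + 3 = 2)
d(W) = 1/W (d(W) = -(-1)/W = 1/W)
o = -1623 (o = -3558 + 1935 = -1623)
Z(h) = 5*h/3 (Z(h) = h*(2 + 1/(-3)) = h*(2 - ⅓) = h*(5/3) = 5*h/3)
o + Z(r) = -1623 + (5/3)*17 = -1623 + 85/3 = -4784/3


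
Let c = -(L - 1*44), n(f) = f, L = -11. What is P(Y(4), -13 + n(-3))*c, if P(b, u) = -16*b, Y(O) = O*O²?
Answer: -56320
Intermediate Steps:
Y(O) = O³
c = 55 (c = -(-11 - 1*44) = -(-11 - 44) = -1*(-55) = 55)
P(Y(4), -13 + n(-3))*c = -16*4³*55 = -16*64*55 = -1024*55 = -56320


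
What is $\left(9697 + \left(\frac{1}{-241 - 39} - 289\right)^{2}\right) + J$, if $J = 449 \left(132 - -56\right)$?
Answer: $\frac{13926353841}{78400} \approx 1.7763 \cdot 10^{5}$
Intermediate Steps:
$J = 84412$ ($J = 449 \left(132 + 56\right) = 449 \cdot 188 = 84412$)
$\left(9697 + \left(\frac{1}{-241 - 39} - 289\right)^{2}\right) + J = \left(9697 + \left(\frac{1}{-241 - 39} - 289\right)^{2}\right) + 84412 = \left(9697 + \left(\frac{1}{-280} - 289\right)^{2}\right) + 84412 = \left(9697 + \left(- \frac{1}{280} - 289\right)^{2}\right) + 84412 = \left(9697 + \left(- \frac{80921}{280}\right)^{2}\right) + 84412 = \left(9697 + \frac{6548208241}{78400}\right) + 84412 = \frac{7308453041}{78400} + 84412 = \frac{13926353841}{78400}$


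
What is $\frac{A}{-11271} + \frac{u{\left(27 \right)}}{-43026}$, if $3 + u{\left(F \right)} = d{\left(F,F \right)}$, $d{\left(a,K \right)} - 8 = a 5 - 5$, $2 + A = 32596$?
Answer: $- \frac{467970343}{161648682} \approx -2.895$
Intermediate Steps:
$A = 32594$ ($A = -2 + 32596 = 32594$)
$d{\left(a,K \right)} = 3 + 5 a$ ($d{\left(a,K \right)} = 8 + \left(a 5 - 5\right) = 8 + \left(5 a - 5\right) = 8 + \left(-5 + 5 a\right) = 3 + 5 a$)
$u{\left(F \right)} = 5 F$ ($u{\left(F \right)} = -3 + \left(3 + 5 F\right) = 5 F$)
$\frac{A}{-11271} + \frac{u{\left(27 \right)}}{-43026} = \frac{32594}{-11271} + \frac{5 \cdot 27}{-43026} = 32594 \left(- \frac{1}{11271}\right) + 135 \left(- \frac{1}{43026}\right) = - \frac{32594}{11271} - \frac{45}{14342} = - \frac{467970343}{161648682}$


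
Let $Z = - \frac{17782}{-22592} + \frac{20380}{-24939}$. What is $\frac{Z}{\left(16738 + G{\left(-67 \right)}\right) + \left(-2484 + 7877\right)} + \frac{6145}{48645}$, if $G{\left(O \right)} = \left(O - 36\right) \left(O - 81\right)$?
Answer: $\frac{20837347483981}{164953495668000} \approx 0.12632$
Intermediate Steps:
$G{\left(O \right)} = \left(-81 + O\right) \left(-36 + O\right)$ ($G{\left(O \right)} = \left(-36 + O\right) \left(-81 + O\right) = \left(-81 + O\right) \left(-36 + O\right)$)
$Z = - \frac{8479831}{281710944}$ ($Z = \left(-17782\right) \left(- \frac{1}{22592}\right) + 20380 \left(- \frac{1}{24939}\right) = \frac{8891}{11296} - \frac{20380}{24939} = - \frac{8479831}{281710944} \approx -0.030101$)
$\frac{Z}{\left(16738 + G{\left(-67 \right)}\right) + \left(-2484 + 7877\right)} + \frac{6145}{48645} = - \frac{8479831}{281710944 \left(\left(16738 + \left(2916 + \left(-67\right)^{2} - -7839\right)\right) + \left(-2484 + 7877\right)\right)} + \frac{6145}{48645} = - \frac{8479831}{281710944 \left(\left(16738 + \left(2916 + 4489 + 7839\right)\right) + 5393\right)} + 6145 \cdot \frac{1}{48645} = - \frac{8479831}{281710944 \left(\left(16738 + 15244\right) + 5393\right)} + \frac{1229}{9729} = - \frac{8479831}{281710944 \left(31982 + 5393\right)} + \frac{1229}{9729} = - \frac{8479831}{281710944 \cdot 37375} + \frac{1229}{9729} = \left(- \frac{8479831}{281710944}\right) \frac{1}{37375} + \frac{1229}{9729} = - \frac{8479831}{10528946532000} + \frac{1229}{9729} = \frac{20837347483981}{164953495668000}$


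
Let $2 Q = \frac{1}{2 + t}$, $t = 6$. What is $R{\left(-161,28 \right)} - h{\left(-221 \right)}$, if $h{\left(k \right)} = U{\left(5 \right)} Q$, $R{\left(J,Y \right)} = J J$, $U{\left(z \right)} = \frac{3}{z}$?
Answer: $\frac{2073677}{80} \approx 25921.0$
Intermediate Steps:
$Q = \frac{1}{16}$ ($Q = \frac{1}{2 \left(2 + 6\right)} = \frac{1}{2 \cdot 8} = \frac{1}{2} \cdot \frac{1}{8} = \frac{1}{16} \approx 0.0625$)
$R{\left(J,Y \right)} = J^{2}$
$h{\left(k \right)} = \frac{3}{80}$ ($h{\left(k \right)} = \frac{3}{5} \cdot \frac{1}{16} = \frac{3}{80}$)
$R{\left(-161,28 \right)} - h{\left(-221 \right)} = \left(-161\right)^{2} - \frac{3}{80} = 25921 - \frac{3}{80} = \frac{2073677}{80}$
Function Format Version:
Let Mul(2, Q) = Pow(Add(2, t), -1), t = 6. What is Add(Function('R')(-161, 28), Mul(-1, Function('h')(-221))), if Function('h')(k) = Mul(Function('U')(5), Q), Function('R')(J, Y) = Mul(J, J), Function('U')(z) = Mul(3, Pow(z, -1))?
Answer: Rational(2073677, 80) ≈ 25921.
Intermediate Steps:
Q = Rational(1, 16) (Q = Mul(Rational(1, 2), Pow(Add(2, 6), -1)) = Mul(Rational(1, 2), Pow(8, -1)) = Mul(Rational(1, 2), Rational(1, 8)) = Rational(1, 16) ≈ 0.062500)
Function('R')(J, Y) = Pow(J, 2)
Function('h')(k) = Rational(3, 80) (Function('h')(k) = Mul(Mul(3, Pow(5, -1)), Rational(1, 16)) = Mul(Mul(3, Rational(1, 5)), Rational(1, 16)) = Mul(Rational(3, 5), Rational(1, 16)) = Rational(3, 80))
Add(Function('R')(-161, 28), Mul(-1, Function('h')(-221))) = Add(Pow(-161, 2), Mul(-1, Rational(3, 80))) = Add(25921, Rational(-3, 80)) = Rational(2073677, 80)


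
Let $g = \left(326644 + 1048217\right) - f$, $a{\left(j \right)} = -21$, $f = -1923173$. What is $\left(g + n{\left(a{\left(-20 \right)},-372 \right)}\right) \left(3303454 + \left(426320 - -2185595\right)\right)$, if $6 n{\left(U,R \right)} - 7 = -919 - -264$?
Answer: $19508449224694$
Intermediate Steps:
$n{\left(U,R \right)} = -108$ ($n{\left(U,R \right)} = \frac{7}{6} + \frac{-919 - -264}{6} = \frac{7}{6} + \frac{-919 + 264}{6} = \frac{7}{6} + \frac{1}{6} \left(-655\right) = \frac{7}{6} - \frac{655}{6} = -108$)
$g = 3298034$ ($g = \left(326644 + 1048217\right) - -1923173 = 1374861 + 1923173 = 3298034$)
$\left(g + n{\left(a{\left(-20 \right)},-372 \right)}\right) \left(3303454 + \left(426320 - -2185595\right)\right) = \left(3298034 - 108\right) \left(3303454 + \left(426320 - -2185595\right)\right) = 3297926 \left(3303454 + \left(426320 + 2185595\right)\right) = 3297926 \left(3303454 + 2611915\right) = 3297926 \cdot 5915369 = 19508449224694$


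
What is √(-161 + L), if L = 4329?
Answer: 2*√1042 ≈ 64.560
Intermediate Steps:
√(-161 + L) = √(-161 + 4329) = √4168 = 2*√1042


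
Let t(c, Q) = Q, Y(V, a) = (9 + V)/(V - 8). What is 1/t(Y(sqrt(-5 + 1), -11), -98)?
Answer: -1/98 ≈ -0.010204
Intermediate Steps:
Y(V, a) = (9 + V)/(-8 + V)
1/t(Y(sqrt(-5 + 1), -11), -98) = 1/(-98) = -1/98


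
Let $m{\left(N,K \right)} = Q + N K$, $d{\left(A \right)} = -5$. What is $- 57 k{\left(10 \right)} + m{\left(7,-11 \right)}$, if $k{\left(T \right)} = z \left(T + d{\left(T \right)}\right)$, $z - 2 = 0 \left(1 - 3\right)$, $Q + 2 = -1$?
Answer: $-650$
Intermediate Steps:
$Q = -3$ ($Q = -2 - 1 = -3$)
$z = 2$ ($z = 2 + 0 \left(1 - 3\right) = 2 + 0 \left(-2\right) = 2 + 0 = 2$)
$m{\left(N,K \right)} = -3 + K N$ ($m{\left(N,K \right)} = -3 + N K = -3 + K N$)
$k{\left(T \right)} = -10 + 2 T$ ($k{\left(T \right)} = 2 \left(T - 5\right) = 2 \left(-5 + T\right) = -10 + 2 T$)
$- 57 k{\left(10 \right)} + m{\left(7,-11 \right)} = - 57 \left(-10 + 2 \cdot 10\right) - 80 = - 57 \left(-10 + 20\right) - 80 = \left(-57\right) 10 - 80 = -570 - 80 = -650$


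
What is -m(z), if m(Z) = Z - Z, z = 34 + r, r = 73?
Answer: 0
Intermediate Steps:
z = 107 (z = 34 + 73 = 107)
m(Z) = 0
-m(z) = -1*0 = 0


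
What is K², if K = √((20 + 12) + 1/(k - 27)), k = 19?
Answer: 255/8 ≈ 31.875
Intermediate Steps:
K = √510/4 (K = √((20 + 12) + 1/(19 - 27)) = √(32 + 1/(-8)) = √(32 - ⅛) = √(255/8) = √510/4 ≈ 5.6458)
K² = (√510/4)² = 255/8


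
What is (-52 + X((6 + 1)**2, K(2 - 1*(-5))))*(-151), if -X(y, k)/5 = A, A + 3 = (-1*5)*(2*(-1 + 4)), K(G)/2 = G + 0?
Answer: -17063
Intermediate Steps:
K(G) = 2*G (K(G) = 2*(G + 0) = 2*G)
A = -33 (A = -3 + (-1*5)*(2*(-1 + 4)) = -3 - 10*3 = -3 - 5*6 = -3 - 30 = -33)
X(y, k) = 165 (X(y, k) = -5*(-33) = 165)
(-52 + X((6 + 1)**2, K(2 - 1*(-5))))*(-151) = (-52 + 165)*(-151) = 113*(-151) = -17063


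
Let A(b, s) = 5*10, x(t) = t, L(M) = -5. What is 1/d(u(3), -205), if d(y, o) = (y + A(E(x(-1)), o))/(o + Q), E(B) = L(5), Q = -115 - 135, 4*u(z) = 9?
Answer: -1820/209 ≈ -8.7081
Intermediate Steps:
u(z) = 9/4 (u(z) = (1/4)*9 = 9/4)
Q = -250
E(B) = -5
A(b, s) = 50
d(y, o) = (50 + y)/(-250 + o) (d(y, o) = (y + 50)/(o - 250) = (50 + y)/(-250 + o))
1/d(u(3), -205) = 1/((50 + 9/4)/(-250 - 205)) = 1/((209/4)/(-455)) = 1/(-1/455*209/4) = 1/(-209/1820) = -1820/209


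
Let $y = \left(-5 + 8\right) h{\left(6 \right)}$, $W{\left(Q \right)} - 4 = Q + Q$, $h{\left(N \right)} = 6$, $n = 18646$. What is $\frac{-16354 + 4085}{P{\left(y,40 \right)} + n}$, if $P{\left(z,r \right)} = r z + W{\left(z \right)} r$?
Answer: $- \frac{12269}{20966} \approx -0.58519$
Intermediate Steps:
$W{\left(Q \right)} = 4 + 2 Q$ ($W{\left(Q \right)} = 4 + \left(Q + Q\right) = 4 + 2 Q$)
$y = 18$ ($y = \left(-5 + 8\right) 6 = 3 \cdot 6 = 18$)
$P{\left(z,r \right)} = r z + r \left(4 + 2 z\right)$ ($P{\left(z,r \right)} = r z + \left(4 + 2 z\right) r = r z + r \left(4 + 2 z\right)$)
$\frac{-16354 + 4085}{P{\left(y,40 \right)} + n} = \frac{-16354 + 4085}{40 \left(4 + 3 \cdot 18\right) + 18646} = - \frac{12269}{40 \left(4 + 54\right) + 18646} = - \frac{12269}{40 \cdot 58 + 18646} = - \frac{12269}{2320 + 18646} = - \frac{12269}{20966}$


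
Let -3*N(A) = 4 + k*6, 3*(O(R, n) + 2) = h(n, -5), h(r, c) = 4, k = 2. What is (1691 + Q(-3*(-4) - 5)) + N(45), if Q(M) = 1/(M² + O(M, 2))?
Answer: 733274/435 ≈ 1685.7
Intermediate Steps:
O(R, n) = -⅔ (O(R, n) = -2 + (⅓)*4 = -2 + 4/3 = -⅔)
N(A) = -16/3 (N(A) = -(4 + 2*6)/3 = -(4 + 12)/3 = -⅓*16 = -16/3)
Q(M) = 1/(-⅔ + M²) (Q(M) = 1/(M² - ⅔) = 1/(-⅔ + M²))
(1691 + Q(-3*(-4) - 5)) + N(45) = (1691 + 3/(-2 + 3*(-3*(-4) - 5)²)) - 16/3 = (1691 + 3/(-2 + 3*(12 - 5)²)) - 16/3 = (1691 + 3/(-2 + 3*7²)) - 16/3 = (1691 + 3/(-2 + 3*49)) - 16/3 = (1691 + 3/(-2 + 147)) - 16/3 = (1691 + 3/145) - 16/3 = 245198/145 - 16/3 = 733274/435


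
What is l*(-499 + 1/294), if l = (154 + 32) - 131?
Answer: -8068775/294 ≈ -27445.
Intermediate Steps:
l = 55 (l = 186 - 131 = 55)
l*(-499 + 1/294) = 55*(-499 + 1/294) = 55*(-146705/294) = -8068775/294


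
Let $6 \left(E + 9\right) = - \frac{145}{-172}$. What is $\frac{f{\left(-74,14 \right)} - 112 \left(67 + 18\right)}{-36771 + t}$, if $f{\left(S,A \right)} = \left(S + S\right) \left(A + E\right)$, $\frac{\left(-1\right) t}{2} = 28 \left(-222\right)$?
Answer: $\frac{2652445}{6279462} \approx 0.4224$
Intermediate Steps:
$E = - \frac{9143}{1032}$ ($E = -9 + \frac{\left(-145\right) \frac{1}{-172}}{6} = -9 + \frac{\left(-145\right) \left(- \frac{1}{172}\right)}{6} = -9 + \frac{1}{6} \cdot \frac{145}{172} = -9 + \frac{145}{1032} = - \frac{9143}{1032} \approx -8.8595$)
$t = 12432$ ($t = - 2 \cdot 28 \left(-222\right) = \left(-2\right) \left(-6216\right) = 12432$)
$f{\left(S,A \right)} = 2 S \left(- \frac{9143}{1032} + A\right)$ ($f{\left(S,A \right)} = \left(S + S\right) \left(A - \frac{9143}{1032}\right) = 2 S \left(- \frac{9143}{1032} + A\right)$)
$\frac{f{\left(-74,14 \right)} - 112 \left(67 + 18\right)}{-36771 + t} = \frac{\frac{1}{516} \left(-74\right) \left(-9143 + 1032 \cdot 14\right) - 112 \left(67 + 18\right)}{-36771 + 12432} = \frac{\frac{1}{516} \left(-74\right) \left(-9143 + 14448\right) - 9520}{-24339} = \left(\frac{1}{516} \left(-74\right) 5305 - 9520\right) \left(- \frac{1}{24339}\right) = \left(- \frac{196285}{258} - 9520\right) \left(- \frac{1}{24339}\right) = \left(- \frac{2652445}{258}\right) \left(- \frac{1}{24339}\right) = \frac{2652445}{6279462}$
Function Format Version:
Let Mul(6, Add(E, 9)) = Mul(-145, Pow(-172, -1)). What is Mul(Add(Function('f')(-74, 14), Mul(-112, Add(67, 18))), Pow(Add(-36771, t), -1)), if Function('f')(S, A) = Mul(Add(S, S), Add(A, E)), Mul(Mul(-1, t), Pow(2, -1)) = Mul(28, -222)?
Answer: Rational(2652445, 6279462) ≈ 0.42240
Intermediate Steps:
E = Rational(-9143, 1032) (E = Add(-9, Mul(Rational(1, 6), Mul(-145, Pow(-172, -1)))) = Add(-9, Mul(Rational(1, 6), Mul(-145, Rational(-1, 172)))) = Add(-9, Mul(Rational(1, 6), Rational(145, 172))) = Add(-9, Rational(145, 1032)) = Rational(-9143, 1032) ≈ -8.8595)
t = 12432 (t = Mul(-2, Mul(28, -222)) = Mul(-2, -6216) = 12432)
Function('f')(S, A) = Mul(2, S, Add(Rational(-9143, 1032), A)) (Function('f')(S, A) = Mul(Add(S, S), Add(A, Rational(-9143, 1032))) = Mul(Mul(2, S), Add(Rational(-9143, 1032), A)) = Mul(2, S, Add(Rational(-9143, 1032), A)))
Mul(Add(Function('f')(-74, 14), Mul(-112, Add(67, 18))), Pow(Add(-36771, t), -1)) = Mul(Add(Mul(Rational(1, 516), -74, Add(-9143, Mul(1032, 14))), Mul(-112, Add(67, 18))), Pow(Add(-36771, 12432), -1)) = Mul(Add(Mul(Rational(1, 516), -74, Add(-9143, 14448)), Mul(-112, 85)), Pow(-24339, -1)) = Mul(Add(Mul(Rational(1, 516), -74, 5305), -9520), Rational(-1, 24339)) = Mul(Add(Rational(-196285, 258), -9520), Rational(-1, 24339)) = Mul(Rational(-2652445, 258), Rational(-1, 24339)) = Rational(2652445, 6279462)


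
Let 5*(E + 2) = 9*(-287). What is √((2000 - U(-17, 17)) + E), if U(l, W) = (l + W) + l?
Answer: 2*√9365/5 ≈ 38.709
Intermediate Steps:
E = -2593/5 (E = -2 + (9*(-287))/5 = -2 + (⅕)*(-2583) = -2 - 2583/5 = -2593/5 ≈ -518.60)
U(l, W) = W + 2*l (U(l, W) = (W + l) + l = W + 2*l)
√((2000 - U(-17, 17)) + E) = √((2000 - (17 + 2*(-17))) - 2593/5) = √((2000 - (17 - 34)) - 2593/5) = √((2000 - 1*(-17)) - 2593/5) = √((2000 + 17) - 2593/5) = √(2017 - 2593/5) = √(7492/5) = 2*√9365/5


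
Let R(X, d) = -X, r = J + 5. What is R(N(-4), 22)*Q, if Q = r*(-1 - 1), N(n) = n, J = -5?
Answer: 0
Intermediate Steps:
r = 0 (r = -5 + 5 = 0)
Q = 0 (Q = 0*(-1 - 1) = 0*(-2) = 0)
R(N(-4), 22)*Q = -1*(-4)*0 = 4*0 = 0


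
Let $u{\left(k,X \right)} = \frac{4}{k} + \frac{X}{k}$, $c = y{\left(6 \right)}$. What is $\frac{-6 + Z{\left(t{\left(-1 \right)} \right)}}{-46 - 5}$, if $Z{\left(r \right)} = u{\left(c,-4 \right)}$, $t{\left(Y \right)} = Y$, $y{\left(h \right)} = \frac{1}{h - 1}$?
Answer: $\frac{2}{17} \approx 0.11765$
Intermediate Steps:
$y{\left(h \right)} = \frac{1}{-1 + h}$
$c = \frac{1}{5}$ ($c = \frac{1}{-1 + 6} = \frac{1}{5} \approx 0.2$)
$Z{\left(r \right)} = 0$ ($Z{\left(r \right)} = \frac{1}{\frac{1}{5}} \left(4 - 4\right) = 5 \cdot 0 = 0$)
$\frac{-6 + Z{\left(t{\left(-1 \right)} \right)}}{-46 - 5} = \frac{-6 + 0}{-46 - 5} = - \frac{6}{-51} = \left(-6\right) \left(- \frac{1}{51}\right) = \frac{2}{17}$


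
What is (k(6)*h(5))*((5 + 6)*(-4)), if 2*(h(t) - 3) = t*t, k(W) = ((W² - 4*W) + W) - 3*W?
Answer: 0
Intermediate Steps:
k(W) = W² - 6*W (k(W) = (W² - 3*W) - 3*W = W² - 6*W)
h(t) = 3 + t²/2 (h(t) = 3 + (t*t)/2 = 3 + t²/2)
(k(6)*h(5))*((5 + 6)*(-4)) = ((6*(-6 + 6))*(3 + (½)*5²))*((5 + 6)*(-4)) = ((6*0)*(3 + (½)*25))*(11*(-4)) = (0*(3 + 25/2))*(-44) = (0*(31/2))*(-44) = 0*(-44) = 0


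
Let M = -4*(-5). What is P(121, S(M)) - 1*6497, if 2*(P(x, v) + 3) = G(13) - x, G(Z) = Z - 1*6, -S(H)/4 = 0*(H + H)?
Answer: -6557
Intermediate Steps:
M = 20
S(H) = 0 (S(H) = -0*(H + H) = -0*2*H = -4*0 = 0)
G(Z) = -6 + Z (G(Z) = Z - 6 = -6 + Z)
P(x, v) = ½ - x/2 (P(x, v) = -3 + ((-6 + 13) - x)/2 = -3 + (7 - x)/2 = -3 + (7/2 - x/2) = ½ - x/2)
P(121, S(M)) - 1*6497 = (½ - ½*121) - 1*6497 = (½ - 121/2) - 6497 = -60 - 6497 = -6557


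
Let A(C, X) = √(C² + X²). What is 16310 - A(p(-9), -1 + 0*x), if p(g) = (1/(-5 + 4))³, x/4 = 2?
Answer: 16310 - √2 ≈ 16309.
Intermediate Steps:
x = 8 (x = 4*2 = 8)
p(g) = -1 (p(g) = (1/(-1))³ = (-1)³ = -1)
16310 - A(p(-9), -1 + 0*x) = 16310 - √((-1)² + (-1 + 0*8)²) = 16310 - √(1 + (-1 + 0)²) = 16310 - √(1 + (-1)²) = 16310 - √(1 + 1) = 16310 - √2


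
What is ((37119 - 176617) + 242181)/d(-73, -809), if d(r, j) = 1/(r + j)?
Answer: -90566406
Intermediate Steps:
d(r, j) = 1/(j + r)
((37119 - 176617) + 242181)/d(-73, -809) = ((37119 - 176617) + 242181)/(1/(-809 - 73)) = (-139498 + 242181)/(1/(-882)) = 102683/(-1/882) = 102683*(-882) = -90566406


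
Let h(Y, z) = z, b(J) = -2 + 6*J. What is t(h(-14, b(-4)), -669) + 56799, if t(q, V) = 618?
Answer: 57417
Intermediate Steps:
t(h(-14, b(-4)), -669) + 56799 = 618 + 56799 = 57417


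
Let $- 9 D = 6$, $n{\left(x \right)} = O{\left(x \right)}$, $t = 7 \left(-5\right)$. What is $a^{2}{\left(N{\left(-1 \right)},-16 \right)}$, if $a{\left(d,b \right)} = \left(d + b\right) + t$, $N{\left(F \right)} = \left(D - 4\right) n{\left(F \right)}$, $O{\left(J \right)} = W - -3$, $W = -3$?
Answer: $2601$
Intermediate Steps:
$O{\left(J \right)} = 0$ ($O{\left(J \right)} = -3 - -3 = -3 + 3 = 0$)
$t = -35$
$n{\left(x \right)} = 0$
$D = - \frac{2}{3}$ ($D = \left(- \frac{1}{9}\right) 6 = - \frac{2}{3} \approx -0.66667$)
$N{\left(F \right)} = 0$ ($N{\left(F \right)} = \left(- \frac{2}{3} - 4\right) 0 = \left(- \frac{14}{3}\right) 0 = 0$)
$a{\left(d,b \right)} = -35 + b + d$ ($a{\left(d,b \right)} = \left(d + b\right) - 35 = \left(b + d\right) - 35 = -35 + b + d$)
$a^{2}{\left(N{\left(-1 \right)},-16 \right)} = \left(-35 - 16 + 0\right)^{2} = \left(-51\right)^{2} = 2601$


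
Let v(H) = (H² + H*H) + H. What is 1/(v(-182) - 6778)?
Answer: 1/59288 ≈ 1.6867e-5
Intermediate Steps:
v(H) = H + 2*H² (v(H) = (H² + H²) + H = 2*H² + H = H + 2*H²)
1/(v(-182) - 6778) = 1/(-182*(1 + 2*(-182)) - 6778) = 1/(-182*(1 - 364) - 6778) = 1/(-182*(-363) - 6778) = 1/(66066 - 6778) = 1/59288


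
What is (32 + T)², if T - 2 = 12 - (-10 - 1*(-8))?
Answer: 2304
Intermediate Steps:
T = 16 (T = 2 + (12 - (-10 - 1*(-8))) = 2 + (12 - (-10 + 8)) = 2 + (12 - 1*(-2)) = 2 + (12 + 2) = 2 + 14 = 16)
(32 + T)² = (32 + 16)² = 48² = 2304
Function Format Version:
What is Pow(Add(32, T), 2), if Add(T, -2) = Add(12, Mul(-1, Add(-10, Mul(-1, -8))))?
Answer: 2304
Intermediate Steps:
T = 16 (T = Add(2, Add(12, Mul(-1, Add(-10, Mul(-1, -8))))) = Add(2, Add(12, Mul(-1, Add(-10, 8)))) = Add(2, Add(12, Mul(-1, -2))) = Add(2, Add(12, 2)) = Add(2, 14) = 16)
Pow(Add(32, T), 2) = Pow(Add(32, 16), 2) = Pow(48, 2) = 2304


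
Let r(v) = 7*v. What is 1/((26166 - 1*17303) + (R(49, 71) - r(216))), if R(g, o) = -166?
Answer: 1/7185 ≈ 0.00013918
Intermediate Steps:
1/((26166 - 1*17303) + (R(49, 71) - r(216))) = 1/((26166 - 1*17303) + (-166 - 7*216)) = 1/((26166 - 17303) + (-166 - 1*1512)) = 1/(8863 + (-166 - 1512)) = 1/(8863 - 1678) = 1/7185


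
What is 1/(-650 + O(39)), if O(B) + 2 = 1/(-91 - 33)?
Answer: -124/80849 ≈ -0.0015337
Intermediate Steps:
O(B) = -249/124 (O(B) = -2 + 1/(-91 - 33) = -2 + 1/(-124) = -2 - 1/124 = -249/124)
1/(-650 + O(39)) = 1/(-650 - 249/124) = 1/(-80849/124) = -124/80849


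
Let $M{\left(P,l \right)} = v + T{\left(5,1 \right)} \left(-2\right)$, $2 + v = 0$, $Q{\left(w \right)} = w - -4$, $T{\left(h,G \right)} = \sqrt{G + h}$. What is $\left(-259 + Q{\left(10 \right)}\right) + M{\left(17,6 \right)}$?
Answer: $-247 - 2 \sqrt{6} \approx -251.9$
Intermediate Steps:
$Q{\left(w \right)} = 4 + w$ ($Q{\left(w \right)} = w + 4 = 4 + w$)
$v = -2$ ($v = -2 + 0 = -2$)
$M{\left(P,l \right)} = -2 - 2 \sqrt{6}$ ($M{\left(P,l \right)} = -2 + \sqrt{1 + 5} \left(-2\right) = -2 + \sqrt{6} \left(-2\right) = -2 - 2 \sqrt{6}$)
$\left(-259 + Q{\left(10 \right)}\right) + M{\left(17,6 \right)} = \left(-259 + \left(4 + 10\right)\right) - \left(2 + 2 \sqrt{6}\right) = \left(-259 + 14\right) - \left(2 + 2 \sqrt{6}\right) = -245 - \left(2 + 2 \sqrt{6}\right) = -247 - 2 \sqrt{6}$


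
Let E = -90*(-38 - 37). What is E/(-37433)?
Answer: -6750/37433 ≈ -0.18032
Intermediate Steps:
E = 6750 (E = -90*(-75) = 6750)
E/(-37433) = 6750/(-37433) = 6750*(-1/37433) = -6750/37433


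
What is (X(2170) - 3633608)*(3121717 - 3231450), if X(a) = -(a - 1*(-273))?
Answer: 398994784383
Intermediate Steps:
X(a) = -273 - a (X(a) = -(a + 273) = -(273 + a) = -273 - a)
(X(2170) - 3633608)*(3121717 - 3231450) = ((-273 - 1*2170) - 3633608)*(3121717 - 3231450) = ((-273 - 2170) - 3633608)*(-109733) = (-2443 - 3633608)*(-109733) = -3636051*(-109733) = 398994784383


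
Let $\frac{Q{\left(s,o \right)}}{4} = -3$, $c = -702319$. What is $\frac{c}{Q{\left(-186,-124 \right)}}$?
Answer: $\frac{702319}{12} \approx 58527.0$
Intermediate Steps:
$Q{\left(s,o \right)} = -12$ ($Q{\left(s,o \right)} = 4 \left(-3\right) = -12$)
$\frac{c}{Q{\left(-186,-124 \right)}} = - \frac{702319}{-12} = \left(-702319\right) \left(- \frac{1}{12}\right) = \frac{702319}{12}$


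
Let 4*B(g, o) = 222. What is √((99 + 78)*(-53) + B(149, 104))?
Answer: I*√37302/2 ≈ 96.569*I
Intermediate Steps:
B(g, o) = 111/2 (B(g, o) = (¼)*222 = 111/2)
√((99 + 78)*(-53) + B(149, 104)) = √((99 + 78)*(-53) + 111/2) = √(177*(-53) + 111/2) = √(-9381 + 111/2) = √(-18651/2) = I*√37302/2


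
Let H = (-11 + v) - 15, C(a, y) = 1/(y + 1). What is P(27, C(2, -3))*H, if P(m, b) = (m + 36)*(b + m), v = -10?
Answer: -60102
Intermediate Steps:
C(a, y) = 1/(1 + y)
P(m, b) = (36 + m)*(b + m)
H = -36 (H = (-11 - 10) - 15 = -21 - 15 = -36)
P(27, C(2, -3))*H = (27² + 36/(1 - 3) + 36*27 + 27/(1 - 3))*(-36) = (729 + 36/(-2) + 972 + 27/(-2))*(-36) = (729 + 36*(-½) + 972 - ½*27)*(-36) = (729 - 18 + 972 - 27/2)*(-36) = (3339/2)*(-36) = -60102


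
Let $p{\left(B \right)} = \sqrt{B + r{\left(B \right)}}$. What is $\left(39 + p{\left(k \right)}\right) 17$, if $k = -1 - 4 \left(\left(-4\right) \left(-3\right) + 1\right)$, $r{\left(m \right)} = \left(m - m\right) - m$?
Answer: $663$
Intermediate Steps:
$r{\left(m \right)} = - m$ ($r{\left(m \right)} = 0 - m = - m$)
$k = -53$ ($k = -1 - 4 \left(12 + 1\right) = -1 - 52 = -53$)
$p{\left(B \right)} = 0$ ($p{\left(B \right)} = \sqrt{B - B} = \sqrt{0} = 0$)
$\left(39 + p{\left(k \right)}\right) 17 = \left(39 + 0\right) 17 = 39 \cdot 17 = 663$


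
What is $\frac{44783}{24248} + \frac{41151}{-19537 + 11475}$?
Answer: $- \frac{10979119}{3370472} \approx -3.2574$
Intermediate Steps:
$\frac{44783}{24248} + \frac{41151}{-19537 + 11475} = 44783 \cdot \frac{1}{24248} + \frac{41151}{-8062} = \frac{44783}{24248} + 41151 \left(- \frac{1}{8062}\right) = \frac{44783}{24248} - \frac{1419}{278} = - \frac{10979119}{3370472}$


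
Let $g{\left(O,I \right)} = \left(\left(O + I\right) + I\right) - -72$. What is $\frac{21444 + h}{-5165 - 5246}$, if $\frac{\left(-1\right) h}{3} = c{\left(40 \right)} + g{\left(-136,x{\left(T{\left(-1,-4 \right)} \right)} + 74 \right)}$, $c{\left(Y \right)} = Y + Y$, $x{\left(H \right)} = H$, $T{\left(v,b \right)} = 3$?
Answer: $- \frac{20934}{10411} \approx -2.0108$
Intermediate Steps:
$c{\left(Y \right)} = 2 Y$
$g{\left(O,I \right)} = 72 + O + 2 I$ ($g{\left(O,I \right)} = \left(\left(I + O\right) + I\right) + 72 = \left(O + 2 I\right) + 72 = 72 + O + 2 I$)
$h = -510$ ($h = - 3 \left(2 \cdot 40 + \left(72 - 136 + 2 \left(3 + 74\right)\right)\right) = - 3 \left(80 + \left(72 - 136 + 2 \cdot 77\right)\right) = - 3 \left(80 + \left(72 - 136 + 154\right)\right) = - 3 \left(80 + 90\right) = \left(-3\right) 170 = -510$)
$\frac{21444 + h}{-5165 - 5246} = \frac{21444 - 510}{-5165 - 5246} = \frac{20934}{-10411} = 20934 \left(- \frac{1}{10411}\right) = - \frac{20934}{10411}$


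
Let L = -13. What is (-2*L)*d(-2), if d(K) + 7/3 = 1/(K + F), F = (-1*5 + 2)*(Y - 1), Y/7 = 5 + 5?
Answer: -38116/627 ≈ -60.791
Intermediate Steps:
Y = 70 (Y = 7*(5 + 5) = 7*10 = 70)
F = -207 (F = (-1*5 + 2)*(70 - 1) = (-5 + 2)*69 = -3*69 = -207)
d(K) = -7/3 + 1/(-207 + K) (d(K) = -7/3 + 1/(K - 207) = -7/3 + 1/(-207 + K))
(-2*L)*d(-2) = (-2*(-13))*((1452 - 7*(-2))/(3*(-207 - 2))) = 26*((1/3)*(1452 + 14)/(-209)) = 26*((1/3)*(-1/209)*1466) = 26*(-1466/627) = -38116/627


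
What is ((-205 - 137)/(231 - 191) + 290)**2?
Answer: 31685641/400 ≈ 79214.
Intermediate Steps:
((-205 - 137)/(231 - 191) + 290)**2 = (-342/40 + 290)**2 = (-342*1/40 + 290)**2 = (-171/20 + 290)**2 = (5629/20)**2 = 31685641/400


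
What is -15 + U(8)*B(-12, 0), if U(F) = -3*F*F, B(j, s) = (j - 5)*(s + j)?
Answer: -39183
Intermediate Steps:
B(j, s) = (-5 + j)*(j + s)
U(F) = -3*F²
-15 + U(8)*B(-12, 0) = -15 + (-3*8²)*((-12)² - 5*(-12) - 5*0 - 12*0) = -15 + (-3*64)*(144 + 60 + 0 + 0) = -15 - 192*204 = -15 - 39168 = -39183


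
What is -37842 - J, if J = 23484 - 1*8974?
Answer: -52352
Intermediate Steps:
J = 14510 (J = 23484 - 8974 = 14510)
-37842 - J = -37842 - 1*14510 = -37842 - 14510 = -52352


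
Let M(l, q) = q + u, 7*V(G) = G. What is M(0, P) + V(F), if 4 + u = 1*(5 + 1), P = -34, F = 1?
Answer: -223/7 ≈ -31.857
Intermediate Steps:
V(G) = G/7
u = 2 (u = -4 + 1*(5 + 1) = -4 + 1*6 = -4 + 6 = 2)
M(l, q) = 2 + q (M(l, q) = q + 2 = 2 + q)
M(0, P) + V(F) = (2 - 34) + (1/7)*1 = -32 + 1/7 = -223/7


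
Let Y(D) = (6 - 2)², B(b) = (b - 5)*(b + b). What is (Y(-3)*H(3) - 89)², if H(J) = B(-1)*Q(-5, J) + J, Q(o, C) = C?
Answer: 286225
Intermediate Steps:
B(b) = 2*b*(-5 + b) (B(b) = (-5 + b)*(2*b) = 2*b*(-5 + b))
Y(D) = 16 (Y(D) = 4² = 16)
H(J) = 13*J (H(J) = (2*(-1)*(-5 - 1))*J + J = (2*(-1)*(-6))*J + J = 12*J + J = 13*J)
(Y(-3)*H(3) - 89)² = (16*(13*3) - 89)² = (16*39 - 89)² = (624 - 89)² = 535² = 286225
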